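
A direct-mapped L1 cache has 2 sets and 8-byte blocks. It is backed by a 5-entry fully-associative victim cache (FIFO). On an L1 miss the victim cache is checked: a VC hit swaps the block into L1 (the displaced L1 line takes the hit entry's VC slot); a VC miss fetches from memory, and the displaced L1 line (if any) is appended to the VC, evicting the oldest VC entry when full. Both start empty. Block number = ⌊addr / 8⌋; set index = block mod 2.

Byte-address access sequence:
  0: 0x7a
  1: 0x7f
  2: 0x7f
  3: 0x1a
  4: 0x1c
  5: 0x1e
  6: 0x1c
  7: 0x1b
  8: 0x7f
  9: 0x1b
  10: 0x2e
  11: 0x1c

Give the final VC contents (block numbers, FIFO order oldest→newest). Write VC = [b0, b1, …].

  [0] addr=0x7a blk=15 s=1: MISS | VC []
  [1] addr=0x7f blk=15 s=1: L1-HIT | VC []
  [2] addr=0x7f blk=15 s=1: L1-HIT | VC []
  [3] addr=0x1a blk=3 s=1: MISS | VC [15]
  [4] addr=0x1c blk=3 s=1: L1-HIT | VC [15]
  [5] addr=0x1e blk=3 s=1: L1-HIT | VC [15]
  [6] addr=0x1c blk=3 s=1: L1-HIT | VC [15]
  [7] addr=0x1b blk=3 s=1: L1-HIT | VC [15]
  [8] addr=0x7f blk=15 s=1: VC-HIT | VC [3]
  [9] addr=0x1b blk=3 s=1: VC-HIT | VC [15]
  [10] addr=0x2e blk=5 s=1: MISS | VC [15, 3]
  [11] addr=0x1c blk=3 s=1: VC-HIT | VC [15, 5]

VC = [15, 5]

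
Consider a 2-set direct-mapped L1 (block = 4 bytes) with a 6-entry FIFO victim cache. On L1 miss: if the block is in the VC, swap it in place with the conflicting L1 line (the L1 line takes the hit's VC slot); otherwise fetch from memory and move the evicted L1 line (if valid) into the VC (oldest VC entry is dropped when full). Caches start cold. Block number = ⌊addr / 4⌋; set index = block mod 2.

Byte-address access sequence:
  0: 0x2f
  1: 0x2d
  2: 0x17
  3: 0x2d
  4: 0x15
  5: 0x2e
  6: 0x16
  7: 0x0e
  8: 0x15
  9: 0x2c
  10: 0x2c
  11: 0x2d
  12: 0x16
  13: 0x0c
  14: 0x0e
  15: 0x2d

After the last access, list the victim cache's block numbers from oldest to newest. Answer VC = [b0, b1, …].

0: 0x2f (blk 11, set 1) → MISS  vc=[]
1: 0x2d (blk 11, set 1) → L1-HIT  vc=[]
2: 0x17 (blk 5, set 1) → MISS  vc=[11]
3: 0x2d (blk 11, set 1) → VC-HIT  vc=[5]
4: 0x15 (blk 5, set 1) → VC-HIT  vc=[11]
5: 0x2e (blk 11, set 1) → VC-HIT  vc=[5]
6: 0x16 (blk 5, set 1) → VC-HIT  vc=[11]
7: 0xe (blk 3, set 1) → MISS  vc=[11, 5]
8: 0x15 (blk 5, set 1) → VC-HIT  vc=[11, 3]
9: 0x2c (blk 11, set 1) → VC-HIT  vc=[5, 3]
10: 0x2c (blk 11, set 1) → L1-HIT  vc=[5, 3]
11: 0x2d (blk 11, set 1) → L1-HIT  vc=[5, 3]
12: 0x16 (blk 5, set 1) → VC-HIT  vc=[11, 3]
13: 0xc (blk 3, set 1) → VC-HIT  vc=[11, 5]
14: 0xe (blk 3, set 1) → L1-HIT  vc=[11, 5]
15: 0x2d (blk 11, set 1) → VC-HIT  vc=[3, 5]

VC = [3, 5]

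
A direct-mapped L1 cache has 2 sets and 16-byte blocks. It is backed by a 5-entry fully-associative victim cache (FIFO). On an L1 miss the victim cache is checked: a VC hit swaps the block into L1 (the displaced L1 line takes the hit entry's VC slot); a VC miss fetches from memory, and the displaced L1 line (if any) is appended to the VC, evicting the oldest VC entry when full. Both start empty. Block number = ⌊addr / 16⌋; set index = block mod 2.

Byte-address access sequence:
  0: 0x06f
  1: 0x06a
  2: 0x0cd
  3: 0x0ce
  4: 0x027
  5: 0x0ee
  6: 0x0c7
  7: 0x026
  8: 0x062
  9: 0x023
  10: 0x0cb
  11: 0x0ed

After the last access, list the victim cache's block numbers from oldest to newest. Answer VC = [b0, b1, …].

VC = [6, 12, 2]

#0 0x6f→b6/s0 MISS; vc=[]
#1 0x6a→b6/s0 L1-HIT; vc=[]
#2 0xcd→b12/s0 MISS; vc=[6]
#3 0xce→b12/s0 L1-HIT; vc=[6]
#4 0x27→b2/s0 MISS; vc=[6,12]
#5 0xee→b14/s0 MISS; vc=[6,12,2]
#6 0xc7→b12/s0 VC-HIT; vc=[6,14,2]
#7 0x26→b2/s0 VC-HIT; vc=[6,14,12]
#8 0x62→b6/s0 VC-HIT; vc=[2,14,12]
#9 0x23→b2/s0 VC-HIT; vc=[6,14,12]
#10 0xcb→b12/s0 VC-HIT; vc=[6,14,2]
#11 0xed→b14/s0 VC-HIT; vc=[6,12,2]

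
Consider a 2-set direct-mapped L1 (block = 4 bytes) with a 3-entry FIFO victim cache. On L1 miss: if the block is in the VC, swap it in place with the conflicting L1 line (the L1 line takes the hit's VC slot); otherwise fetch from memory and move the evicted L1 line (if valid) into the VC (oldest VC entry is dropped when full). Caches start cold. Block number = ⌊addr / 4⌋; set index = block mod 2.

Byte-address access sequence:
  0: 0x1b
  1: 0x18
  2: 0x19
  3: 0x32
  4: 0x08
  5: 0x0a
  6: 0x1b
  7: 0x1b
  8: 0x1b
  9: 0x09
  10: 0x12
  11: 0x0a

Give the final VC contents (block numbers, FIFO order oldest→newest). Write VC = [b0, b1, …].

#0 0x1b→b6/s0 MISS; vc=[]
#1 0x18→b6/s0 L1-HIT; vc=[]
#2 0x19→b6/s0 L1-HIT; vc=[]
#3 0x32→b12/s0 MISS; vc=[6]
#4 0x8→b2/s0 MISS; vc=[6,12]
#5 0xa→b2/s0 L1-HIT; vc=[6,12]
#6 0x1b→b6/s0 VC-HIT; vc=[2,12]
#7 0x1b→b6/s0 L1-HIT; vc=[2,12]
#8 0x1b→b6/s0 L1-HIT; vc=[2,12]
#9 0x9→b2/s0 VC-HIT; vc=[6,12]
#10 0x12→b4/s0 MISS; vc=[6,12,2]
#11 0xa→b2/s0 VC-HIT; vc=[6,12,4]

VC = [6, 12, 4]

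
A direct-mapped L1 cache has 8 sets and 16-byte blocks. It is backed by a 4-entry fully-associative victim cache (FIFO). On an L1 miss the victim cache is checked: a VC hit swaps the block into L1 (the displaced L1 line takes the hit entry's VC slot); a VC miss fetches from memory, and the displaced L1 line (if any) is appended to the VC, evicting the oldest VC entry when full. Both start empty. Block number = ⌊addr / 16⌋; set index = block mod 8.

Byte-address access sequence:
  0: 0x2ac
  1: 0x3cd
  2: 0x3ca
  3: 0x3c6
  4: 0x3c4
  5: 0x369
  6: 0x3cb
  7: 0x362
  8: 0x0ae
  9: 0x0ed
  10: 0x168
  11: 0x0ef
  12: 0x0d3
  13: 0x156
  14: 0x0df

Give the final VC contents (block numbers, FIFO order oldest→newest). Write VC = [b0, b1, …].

  [0] addr=0x2ac blk=42 s=2: MISS | VC []
  [1] addr=0x3cd blk=60 s=4: MISS | VC []
  [2] addr=0x3ca blk=60 s=4: L1-HIT | VC []
  [3] addr=0x3c6 blk=60 s=4: L1-HIT | VC []
  [4] addr=0x3c4 blk=60 s=4: L1-HIT | VC []
  [5] addr=0x369 blk=54 s=6: MISS | VC []
  [6] addr=0x3cb blk=60 s=4: L1-HIT | VC []
  [7] addr=0x362 blk=54 s=6: L1-HIT | VC []
  [8] addr=0xae blk=10 s=2: MISS | VC [42]
  [9] addr=0xed blk=14 s=6: MISS | VC [42, 54]
  [10] addr=0x168 blk=22 s=6: MISS | VC [42, 54, 14]
  [11] addr=0xef blk=14 s=6: VC-HIT | VC [42, 54, 22]
  [12] addr=0xd3 blk=13 s=5: MISS | VC [42, 54, 22]
  [13] addr=0x156 blk=21 s=5: MISS | VC [42, 54, 22, 13]
  [14] addr=0xdf blk=13 s=5: VC-HIT | VC [42, 54, 22, 21]

VC = [42, 54, 22, 21]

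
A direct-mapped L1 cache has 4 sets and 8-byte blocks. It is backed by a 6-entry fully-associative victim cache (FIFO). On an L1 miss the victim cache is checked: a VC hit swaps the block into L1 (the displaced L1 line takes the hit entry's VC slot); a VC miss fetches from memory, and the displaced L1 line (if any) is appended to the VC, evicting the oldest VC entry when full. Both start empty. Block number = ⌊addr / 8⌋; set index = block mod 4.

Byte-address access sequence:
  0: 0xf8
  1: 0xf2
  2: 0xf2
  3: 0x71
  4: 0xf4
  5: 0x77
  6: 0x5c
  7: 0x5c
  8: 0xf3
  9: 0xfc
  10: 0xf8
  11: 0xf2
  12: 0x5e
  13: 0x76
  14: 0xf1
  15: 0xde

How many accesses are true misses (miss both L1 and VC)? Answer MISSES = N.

#0 0xf8→b31/s3 MISS; vc=[]
#1 0xf2→b30/s2 MISS; vc=[]
#2 0xf2→b30/s2 L1-HIT; vc=[]
#3 0x71→b14/s2 MISS; vc=[30]
#4 0xf4→b30/s2 VC-HIT; vc=[14]
#5 0x77→b14/s2 VC-HIT; vc=[30]
#6 0x5c→b11/s3 MISS; vc=[30,31]
#7 0x5c→b11/s3 L1-HIT; vc=[30,31]
#8 0xf3→b30/s2 VC-HIT; vc=[14,31]
#9 0xfc→b31/s3 VC-HIT; vc=[14,11]
#10 0xf8→b31/s3 L1-HIT; vc=[14,11]
#11 0xf2→b30/s2 L1-HIT; vc=[14,11]
#12 0x5e→b11/s3 VC-HIT; vc=[14,31]
#13 0x76→b14/s2 VC-HIT; vc=[30,31]
#14 0xf1→b30/s2 VC-HIT; vc=[14,31]
#15 0xde→b27/s3 MISS; vc=[14,31,11]

MISSES = 5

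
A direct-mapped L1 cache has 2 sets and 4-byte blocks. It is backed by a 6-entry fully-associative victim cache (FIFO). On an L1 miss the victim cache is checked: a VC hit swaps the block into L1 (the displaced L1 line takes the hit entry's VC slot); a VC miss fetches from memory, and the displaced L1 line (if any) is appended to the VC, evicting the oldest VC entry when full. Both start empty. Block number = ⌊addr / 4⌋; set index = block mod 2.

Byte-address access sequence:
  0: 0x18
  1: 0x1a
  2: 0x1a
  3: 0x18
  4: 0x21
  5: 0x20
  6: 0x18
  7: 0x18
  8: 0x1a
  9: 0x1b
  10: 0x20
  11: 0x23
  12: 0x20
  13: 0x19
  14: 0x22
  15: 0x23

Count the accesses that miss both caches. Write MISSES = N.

MISSES = 2

#0 0x18→b6/s0 MISS; vc=[]
#1 0x1a→b6/s0 L1-HIT; vc=[]
#2 0x1a→b6/s0 L1-HIT; vc=[]
#3 0x18→b6/s0 L1-HIT; vc=[]
#4 0x21→b8/s0 MISS; vc=[6]
#5 0x20→b8/s0 L1-HIT; vc=[6]
#6 0x18→b6/s0 VC-HIT; vc=[8]
#7 0x18→b6/s0 L1-HIT; vc=[8]
#8 0x1a→b6/s0 L1-HIT; vc=[8]
#9 0x1b→b6/s0 L1-HIT; vc=[8]
#10 0x20→b8/s0 VC-HIT; vc=[6]
#11 0x23→b8/s0 L1-HIT; vc=[6]
#12 0x20→b8/s0 L1-HIT; vc=[6]
#13 0x19→b6/s0 VC-HIT; vc=[8]
#14 0x22→b8/s0 VC-HIT; vc=[6]
#15 0x23→b8/s0 L1-HIT; vc=[6]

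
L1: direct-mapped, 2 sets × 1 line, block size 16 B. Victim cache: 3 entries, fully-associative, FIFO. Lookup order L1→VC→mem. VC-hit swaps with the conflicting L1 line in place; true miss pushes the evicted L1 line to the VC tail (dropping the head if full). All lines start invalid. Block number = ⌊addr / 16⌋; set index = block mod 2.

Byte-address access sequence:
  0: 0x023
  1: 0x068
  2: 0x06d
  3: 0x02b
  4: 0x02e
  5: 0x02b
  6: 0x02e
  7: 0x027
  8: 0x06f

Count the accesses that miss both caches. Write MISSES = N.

#0 0x23→b2/s0 MISS; vc=[]
#1 0x68→b6/s0 MISS; vc=[2]
#2 0x6d→b6/s0 L1-HIT; vc=[2]
#3 0x2b→b2/s0 VC-HIT; vc=[6]
#4 0x2e→b2/s0 L1-HIT; vc=[6]
#5 0x2b→b2/s0 L1-HIT; vc=[6]
#6 0x2e→b2/s0 L1-HIT; vc=[6]
#7 0x27→b2/s0 L1-HIT; vc=[6]
#8 0x6f→b6/s0 VC-HIT; vc=[2]

MISSES = 2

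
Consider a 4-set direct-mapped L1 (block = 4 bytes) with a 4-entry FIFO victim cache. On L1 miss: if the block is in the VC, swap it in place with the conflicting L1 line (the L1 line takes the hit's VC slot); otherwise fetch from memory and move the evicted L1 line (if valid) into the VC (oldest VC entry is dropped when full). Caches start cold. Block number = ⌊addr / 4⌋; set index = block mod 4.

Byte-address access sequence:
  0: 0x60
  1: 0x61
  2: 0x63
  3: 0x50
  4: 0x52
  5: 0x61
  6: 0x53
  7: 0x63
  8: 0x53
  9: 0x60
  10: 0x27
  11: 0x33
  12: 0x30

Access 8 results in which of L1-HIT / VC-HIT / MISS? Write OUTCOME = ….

0: 0x60 (blk 24, set 0) → MISS  vc=[]
1: 0x61 (blk 24, set 0) → L1-HIT  vc=[]
2: 0x63 (blk 24, set 0) → L1-HIT  vc=[]
3: 0x50 (blk 20, set 0) → MISS  vc=[24]
4: 0x52 (blk 20, set 0) → L1-HIT  vc=[24]
5: 0x61 (blk 24, set 0) → VC-HIT  vc=[20]
6: 0x53 (blk 20, set 0) → VC-HIT  vc=[24]
7: 0x63 (blk 24, set 0) → VC-HIT  vc=[20]
8: 0x53 (blk 20, set 0) → VC-HIT  vc=[24]
9: 0x60 (blk 24, set 0) → VC-HIT  vc=[20]
10: 0x27 (blk 9, set 1) → MISS  vc=[20]
11: 0x33 (blk 12, set 0) → MISS  vc=[20, 24]
12: 0x30 (blk 12, set 0) → L1-HIT  vc=[20, 24]

OUTCOME = VC-HIT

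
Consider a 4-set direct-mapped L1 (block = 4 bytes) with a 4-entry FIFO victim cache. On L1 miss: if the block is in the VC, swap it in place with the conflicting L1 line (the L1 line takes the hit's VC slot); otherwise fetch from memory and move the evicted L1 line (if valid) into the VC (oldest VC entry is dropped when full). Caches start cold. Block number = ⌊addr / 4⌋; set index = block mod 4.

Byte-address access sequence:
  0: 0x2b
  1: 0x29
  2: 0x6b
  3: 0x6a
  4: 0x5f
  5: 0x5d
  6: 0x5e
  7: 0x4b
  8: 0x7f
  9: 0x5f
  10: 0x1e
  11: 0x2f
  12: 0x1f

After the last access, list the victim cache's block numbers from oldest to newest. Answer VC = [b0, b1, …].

0: 0x2b (blk 10, set 2) → MISS  vc=[]
1: 0x29 (blk 10, set 2) → L1-HIT  vc=[]
2: 0x6b (blk 26, set 2) → MISS  vc=[10]
3: 0x6a (blk 26, set 2) → L1-HIT  vc=[10]
4: 0x5f (blk 23, set 3) → MISS  vc=[10]
5: 0x5d (blk 23, set 3) → L1-HIT  vc=[10]
6: 0x5e (blk 23, set 3) → L1-HIT  vc=[10]
7: 0x4b (blk 18, set 2) → MISS  vc=[10, 26]
8: 0x7f (blk 31, set 3) → MISS  vc=[10, 26, 23]
9: 0x5f (blk 23, set 3) → VC-HIT  vc=[10, 26, 31]
10: 0x1e (blk 7, set 3) → MISS  vc=[10, 26, 31, 23]
11: 0x2f (blk 11, set 3) → MISS  vc=[26, 31, 23, 7]
12: 0x1f (blk 7, set 3) → VC-HIT  vc=[26, 31, 23, 11]

VC = [26, 31, 23, 11]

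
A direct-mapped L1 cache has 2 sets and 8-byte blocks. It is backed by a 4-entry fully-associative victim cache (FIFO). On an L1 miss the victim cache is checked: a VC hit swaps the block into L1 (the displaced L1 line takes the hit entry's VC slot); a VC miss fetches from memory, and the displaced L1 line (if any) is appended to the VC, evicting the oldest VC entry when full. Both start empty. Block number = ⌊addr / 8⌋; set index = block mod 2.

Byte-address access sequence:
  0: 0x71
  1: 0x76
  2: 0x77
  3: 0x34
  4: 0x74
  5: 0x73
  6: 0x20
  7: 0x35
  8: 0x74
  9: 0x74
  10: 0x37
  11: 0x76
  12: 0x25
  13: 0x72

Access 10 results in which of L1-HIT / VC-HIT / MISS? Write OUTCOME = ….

0: 0x71 (blk 14, set 0) → MISS  vc=[]
1: 0x76 (blk 14, set 0) → L1-HIT  vc=[]
2: 0x77 (blk 14, set 0) → L1-HIT  vc=[]
3: 0x34 (blk 6, set 0) → MISS  vc=[14]
4: 0x74 (blk 14, set 0) → VC-HIT  vc=[6]
5: 0x73 (blk 14, set 0) → L1-HIT  vc=[6]
6: 0x20 (blk 4, set 0) → MISS  vc=[6, 14]
7: 0x35 (blk 6, set 0) → VC-HIT  vc=[4, 14]
8: 0x74 (blk 14, set 0) → VC-HIT  vc=[4, 6]
9: 0x74 (blk 14, set 0) → L1-HIT  vc=[4, 6]
10: 0x37 (blk 6, set 0) → VC-HIT  vc=[4, 14]
11: 0x76 (blk 14, set 0) → VC-HIT  vc=[4, 6]
12: 0x25 (blk 4, set 0) → VC-HIT  vc=[14, 6]
13: 0x72 (blk 14, set 0) → VC-HIT  vc=[4, 6]

OUTCOME = VC-HIT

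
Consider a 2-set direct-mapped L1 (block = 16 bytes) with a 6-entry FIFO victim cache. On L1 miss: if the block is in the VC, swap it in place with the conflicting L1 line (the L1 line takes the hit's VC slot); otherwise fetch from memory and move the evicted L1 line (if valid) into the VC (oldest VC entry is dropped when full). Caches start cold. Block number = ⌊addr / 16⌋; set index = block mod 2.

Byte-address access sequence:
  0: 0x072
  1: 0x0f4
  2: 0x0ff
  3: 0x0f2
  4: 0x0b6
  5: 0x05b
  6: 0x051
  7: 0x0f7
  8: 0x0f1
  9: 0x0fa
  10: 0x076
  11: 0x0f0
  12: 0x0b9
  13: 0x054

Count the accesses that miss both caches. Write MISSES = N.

  [0] addr=0x72 blk=7 s=1: MISS | VC []
  [1] addr=0xf4 blk=15 s=1: MISS | VC [7]
  [2] addr=0xff blk=15 s=1: L1-HIT | VC [7]
  [3] addr=0xf2 blk=15 s=1: L1-HIT | VC [7]
  [4] addr=0xb6 blk=11 s=1: MISS | VC [7, 15]
  [5] addr=0x5b blk=5 s=1: MISS | VC [7, 15, 11]
  [6] addr=0x51 blk=5 s=1: L1-HIT | VC [7, 15, 11]
  [7] addr=0xf7 blk=15 s=1: VC-HIT | VC [7, 5, 11]
  [8] addr=0xf1 blk=15 s=1: L1-HIT | VC [7, 5, 11]
  [9] addr=0xfa blk=15 s=1: L1-HIT | VC [7, 5, 11]
  [10] addr=0x76 blk=7 s=1: VC-HIT | VC [15, 5, 11]
  [11] addr=0xf0 blk=15 s=1: VC-HIT | VC [7, 5, 11]
  [12] addr=0xb9 blk=11 s=1: VC-HIT | VC [7, 5, 15]
  [13] addr=0x54 blk=5 s=1: VC-HIT | VC [7, 11, 15]

MISSES = 4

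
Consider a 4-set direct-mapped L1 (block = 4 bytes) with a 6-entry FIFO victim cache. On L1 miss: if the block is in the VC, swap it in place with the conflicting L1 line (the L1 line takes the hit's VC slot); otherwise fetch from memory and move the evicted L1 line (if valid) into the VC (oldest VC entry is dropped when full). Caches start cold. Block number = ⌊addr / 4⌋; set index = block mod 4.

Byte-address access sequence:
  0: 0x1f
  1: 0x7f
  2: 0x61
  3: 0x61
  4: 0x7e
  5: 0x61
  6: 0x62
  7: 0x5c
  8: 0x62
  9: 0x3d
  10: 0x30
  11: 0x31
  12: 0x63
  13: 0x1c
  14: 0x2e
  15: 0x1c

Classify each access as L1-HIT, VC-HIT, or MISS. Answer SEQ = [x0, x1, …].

#0 0x1f→b7/s3 MISS; vc=[]
#1 0x7f→b31/s3 MISS; vc=[7]
#2 0x61→b24/s0 MISS; vc=[7]
#3 0x61→b24/s0 L1-HIT; vc=[7]
#4 0x7e→b31/s3 L1-HIT; vc=[7]
#5 0x61→b24/s0 L1-HIT; vc=[7]
#6 0x62→b24/s0 L1-HIT; vc=[7]
#7 0x5c→b23/s3 MISS; vc=[7,31]
#8 0x62→b24/s0 L1-HIT; vc=[7,31]
#9 0x3d→b15/s3 MISS; vc=[7,31,23]
#10 0x30→b12/s0 MISS; vc=[7,31,23,24]
#11 0x31→b12/s0 L1-HIT; vc=[7,31,23,24]
#12 0x63→b24/s0 VC-HIT; vc=[7,31,23,12]
#13 0x1c→b7/s3 VC-HIT; vc=[15,31,23,12]
#14 0x2e→b11/s3 MISS; vc=[15,31,23,12,7]
#15 0x1c→b7/s3 VC-HIT; vc=[15,31,23,12,11]

SEQ = [MISS, MISS, MISS, L1-HIT, L1-HIT, L1-HIT, L1-HIT, MISS, L1-HIT, MISS, MISS, L1-HIT, VC-HIT, VC-HIT, MISS, VC-HIT]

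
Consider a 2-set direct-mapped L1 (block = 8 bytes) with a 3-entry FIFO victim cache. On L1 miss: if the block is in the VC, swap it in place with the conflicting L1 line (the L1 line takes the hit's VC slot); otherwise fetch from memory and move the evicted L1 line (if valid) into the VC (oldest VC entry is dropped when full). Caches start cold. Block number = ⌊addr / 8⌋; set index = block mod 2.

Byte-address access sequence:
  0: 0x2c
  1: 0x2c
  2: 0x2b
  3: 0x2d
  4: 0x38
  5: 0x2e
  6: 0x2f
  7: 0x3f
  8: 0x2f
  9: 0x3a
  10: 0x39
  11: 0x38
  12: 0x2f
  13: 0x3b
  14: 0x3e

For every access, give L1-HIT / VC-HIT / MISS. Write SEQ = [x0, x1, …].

0: 0x2c (blk 5, set 1) → MISS  vc=[]
1: 0x2c (blk 5, set 1) → L1-HIT  vc=[]
2: 0x2b (blk 5, set 1) → L1-HIT  vc=[]
3: 0x2d (blk 5, set 1) → L1-HIT  vc=[]
4: 0x38 (blk 7, set 1) → MISS  vc=[5]
5: 0x2e (blk 5, set 1) → VC-HIT  vc=[7]
6: 0x2f (blk 5, set 1) → L1-HIT  vc=[7]
7: 0x3f (blk 7, set 1) → VC-HIT  vc=[5]
8: 0x2f (blk 5, set 1) → VC-HIT  vc=[7]
9: 0x3a (blk 7, set 1) → VC-HIT  vc=[5]
10: 0x39 (blk 7, set 1) → L1-HIT  vc=[5]
11: 0x38 (blk 7, set 1) → L1-HIT  vc=[5]
12: 0x2f (blk 5, set 1) → VC-HIT  vc=[7]
13: 0x3b (blk 7, set 1) → VC-HIT  vc=[5]
14: 0x3e (blk 7, set 1) → L1-HIT  vc=[5]

SEQ = [MISS, L1-HIT, L1-HIT, L1-HIT, MISS, VC-HIT, L1-HIT, VC-HIT, VC-HIT, VC-HIT, L1-HIT, L1-HIT, VC-HIT, VC-HIT, L1-HIT]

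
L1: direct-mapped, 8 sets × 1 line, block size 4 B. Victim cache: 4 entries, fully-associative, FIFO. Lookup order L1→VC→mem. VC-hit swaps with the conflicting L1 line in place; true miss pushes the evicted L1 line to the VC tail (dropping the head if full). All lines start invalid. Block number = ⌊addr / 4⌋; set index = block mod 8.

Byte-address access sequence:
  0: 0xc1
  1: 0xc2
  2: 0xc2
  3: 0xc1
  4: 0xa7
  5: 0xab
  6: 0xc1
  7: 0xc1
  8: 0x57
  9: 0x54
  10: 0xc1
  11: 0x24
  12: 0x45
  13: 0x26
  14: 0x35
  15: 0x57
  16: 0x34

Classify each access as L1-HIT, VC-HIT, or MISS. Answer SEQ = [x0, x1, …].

SEQ = [MISS, L1-HIT, L1-HIT, L1-HIT, MISS, MISS, L1-HIT, L1-HIT, MISS, L1-HIT, L1-HIT, MISS, MISS, VC-HIT, MISS, VC-HIT, VC-HIT]

0: 0xc1 (blk 48, set 0) → MISS  vc=[]
1: 0xc2 (blk 48, set 0) → L1-HIT  vc=[]
2: 0xc2 (blk 48, set 0) → L1-HIT  vc=[]
3: 0xc1 (blk 48, set 0) → L1-HIT  vc=[]
4: 0xa7 (blk 41, set 1) → MISS  vc=[]
5: 0xab (blk 42, set 2) → MISS  vc=[]
6: 0xc1 (blk 48, set 0) → L1-HIT  vc=[]
7: 0xc1 (blk 48, set 0) → L1-HIT  vc=[]
8: 0x57 (blk 21, set 5) → MISS  vc=[]
9: 0x54 (blk 21, set 5) → L1-HIT  vc=[]
10: 0xc1 (blk 48, set 0) → L1-HIT  vc=[]
11: 0x24 (blk 9, set 1) → MISS  vc=[41]
12: 0x45 (blk 17, set 1) → MISS  vc=[41, 9]
13: 0x26 (blk 9, set 1) → VC-HIT  vc=[41, 17]
14: 0x35 (blk 13, set 5) → MISS  vc=[41, 17, 21]
15: 0x57 (blk 21, set 5) → VC-HIT  vc=[41, 17, 13]
16: 0x34 (blk 13, set 5) → VC-HIT  vc=[41, 17, 21]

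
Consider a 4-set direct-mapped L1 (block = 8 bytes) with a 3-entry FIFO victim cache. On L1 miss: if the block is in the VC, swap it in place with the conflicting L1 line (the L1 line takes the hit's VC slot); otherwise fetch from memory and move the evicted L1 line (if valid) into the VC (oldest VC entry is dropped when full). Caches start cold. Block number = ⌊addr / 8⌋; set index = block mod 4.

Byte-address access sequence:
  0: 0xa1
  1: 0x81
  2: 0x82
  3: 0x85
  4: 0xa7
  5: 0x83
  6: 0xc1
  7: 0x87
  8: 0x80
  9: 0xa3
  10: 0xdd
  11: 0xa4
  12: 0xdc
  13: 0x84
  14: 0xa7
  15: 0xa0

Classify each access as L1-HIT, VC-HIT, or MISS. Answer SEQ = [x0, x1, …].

0: 0xa1 (blk 20, set 0) → MISS  vc=[]
1: 0x81 (blk 16, set 0) → MISS  vc=[20]
2: 0x82 (blk 16, set 0) → L1-HIT  vc=[20]
3: 0x85 (blk 16, set 0) → L1-HIT  vc=[20]
4: 0xa7 (blk 20, set 0) → VC-HIT  vc=[16]
5: 0x83 (blk 16, set 0) → VC-HIT  vc=[20]
6: 0xc1 (blk 24, set 0) → MISS  vc=[20, 16]
7: 0x87 (blk 16, set 0) → VC-HIT  vc=[20, 24]
8: 0x80 (blk 16, set 0) → L1-HIT  vc=[20, 24]
9: 0xa3 (blk 20, set 0) → VC-HIT  vc=[16, 24]
10: 0xdd (blk 27, set 3) → MISS  vc=[16, 24]
11: 0xa4 (blk 20, set 0) → L1-HIT  vc=[16, 24]
12: 0xdc (blk 27, set 3) → L1-HIT  vc=[16, 24]
13: 0x84 (blk 16, set 0) → VC-HIT  vc=[20, 24]
14: 0xa7 (blk 20, set 0) → VC-HIT  vc=[16, 24]
15: 0xa0 (blk 20, set 0) → L1-HIT  vc=[16, 24]

SEQ = [MISS, MISS, L1-HIT, L1-HIT, VC-HIT, VC-HIT, MISS, VC-HIT, L1-HIT, VC-HIT, MISS, L1-HIT, L1-HIT, VC-HIT, VC-HIT, L1-HIT]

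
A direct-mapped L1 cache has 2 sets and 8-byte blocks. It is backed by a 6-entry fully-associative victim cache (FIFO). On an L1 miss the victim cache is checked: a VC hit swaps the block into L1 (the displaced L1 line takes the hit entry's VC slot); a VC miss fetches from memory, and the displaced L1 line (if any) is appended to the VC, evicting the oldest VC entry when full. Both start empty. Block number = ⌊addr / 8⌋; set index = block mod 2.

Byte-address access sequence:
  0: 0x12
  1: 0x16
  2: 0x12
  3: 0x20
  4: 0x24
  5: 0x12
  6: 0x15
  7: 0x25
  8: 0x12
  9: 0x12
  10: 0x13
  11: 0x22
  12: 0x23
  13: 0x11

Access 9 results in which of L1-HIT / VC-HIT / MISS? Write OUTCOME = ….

OUTCOME = L1-HIT

  [0] addr=0x12 blk=2 s=0: MISS | VC []
  [1] addr=0x16 blk=2 s=0: L1-HIT | VC []
  [2] addr=0x12 blk=2 s=0: L1-HIT | VC []
  [3] addr=0x20 blk=4 s=0: MISS | VC [2]
  [4] addr=0x24 blk=4 s=0: L1-HIT | VC [2]
  [5] addr=0x12 blk=2 s=0: VC-HIT | VC [4]
  [6] addr=0x15 blk=2 s=0: L1-HIT | VC [4]
  [7] addr=0x25 blk=4 s=0: VC-HIT | VC [2]
  [8] addr=0x12 blk=2 s=0: VC-HIT | VC [4]
  [9] addr=0x12 blk=2 s=0: L1-HIT | VC [4]
  [10] addr=0x13 blk=2 s=0: L1-HIT | VC [4]
  [11] addr=0x22 blk=4 s=0: VC-HIT | VC [2]
  [12] addr=0x23 blk=4 s=0: L1-HIT | VC [2]
  [13] addr=0x11 blk=2 s=0: VC-HIT | VC [4]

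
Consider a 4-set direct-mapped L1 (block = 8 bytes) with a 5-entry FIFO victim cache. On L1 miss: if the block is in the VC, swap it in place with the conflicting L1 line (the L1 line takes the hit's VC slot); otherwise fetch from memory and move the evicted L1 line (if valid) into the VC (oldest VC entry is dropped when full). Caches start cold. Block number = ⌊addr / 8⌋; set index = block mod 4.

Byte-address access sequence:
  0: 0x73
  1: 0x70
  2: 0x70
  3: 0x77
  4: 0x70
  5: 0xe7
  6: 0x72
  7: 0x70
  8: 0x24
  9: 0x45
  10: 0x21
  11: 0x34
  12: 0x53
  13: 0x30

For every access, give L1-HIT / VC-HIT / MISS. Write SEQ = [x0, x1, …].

SEQ = [MISS, L1-HIT, L1-HIT, L1-HIT, L1-HIT, MISS, L1-HIT, L1-HIT, MISS, MISS, VC-HIT, MISS, MISS, VC-HIT]

0: 0x73 (blk 14, set 2) → MISS  vc=[]
1: 0x70 (blk 14, set 2) → L1-HIT  vc=[]
2: 0x70 (blk 14, set 2) → L1-HIT  vc=[]
3: 0x77 (blk 14, set 2) → L1-HIT  vc=[]
4: 0x70 (blk 14, set 2) → L1-HIT  vc=[]
5: 0xe7 (blk 28, set 0) → MISS  vc=[]
6: 0x72 (blk 14, set 2) → L1-HIT  vc=[]
7: 0x70 (blk 14, set 2) → L1-HIT  vc=[]
8: 0x24 (blk 4, set 0) → MISS  vc=[28]
9: 0x45 (blk 8, set 0) → MISS  vc=[28, 4]
10: 0x21 (blk 4, set 0) → VC-HIT  vc=[28, 8]
11: 0x34 (blk 6, set 2) → MISS  vc=[28, 8, 14]
12: 0x53 (blk 10, set 2) → MISS  vc=[28, 8, 14, 6]
13: 0x30 (blk 6, set 2) → VC-HIT  vc=[28, 8, 14, 10]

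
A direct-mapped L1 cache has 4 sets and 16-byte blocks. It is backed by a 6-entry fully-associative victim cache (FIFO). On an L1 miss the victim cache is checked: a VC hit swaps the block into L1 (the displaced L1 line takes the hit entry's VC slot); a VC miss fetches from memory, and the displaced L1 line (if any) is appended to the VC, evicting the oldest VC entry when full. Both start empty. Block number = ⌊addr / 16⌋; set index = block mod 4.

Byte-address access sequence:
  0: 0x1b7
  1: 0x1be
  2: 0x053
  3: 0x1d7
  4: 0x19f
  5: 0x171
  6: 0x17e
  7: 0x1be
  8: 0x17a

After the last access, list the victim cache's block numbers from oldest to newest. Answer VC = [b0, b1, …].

  [0] addr=0x1b7 blk=27 s=3: MISS | VC []
  [1] addr=0x1be blk=27 s=3: L1-HIT | VC []
  [2] addr=0x53 blk=5 s=1: MISS | VC []
  [3] addr=0x1d7 blk=29 s=1: MISS | VC [5]
  [4] addr=0x19f blk=25 s=1: MISS | VC [5, 29]
  [5] addr=0x171 blk=23 s=3: MISS | VC [5, 29, 27]
  [6] addr=0x17e blk=23 s=3: L1-HIT | VC [5, 29, 27]
  [7] addr=0x1be blk=27 s=3: VC-HIT | VC [5, 29, 23]
  [8] addr=0x17a blk=23 s=3: VC-HIT | VC [5, 29, 27]

VC = [5, 29, 27]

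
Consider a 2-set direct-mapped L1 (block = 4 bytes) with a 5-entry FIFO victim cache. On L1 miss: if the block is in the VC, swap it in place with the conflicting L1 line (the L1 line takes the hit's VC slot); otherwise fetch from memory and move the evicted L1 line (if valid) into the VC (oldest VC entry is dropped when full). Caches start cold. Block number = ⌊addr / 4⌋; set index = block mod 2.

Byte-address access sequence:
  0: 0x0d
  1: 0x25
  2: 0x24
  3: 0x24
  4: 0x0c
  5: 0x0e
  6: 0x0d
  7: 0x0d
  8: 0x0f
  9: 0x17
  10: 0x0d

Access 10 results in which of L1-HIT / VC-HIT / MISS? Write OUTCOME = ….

OUTCOME = VC-HIT

#0 0xd→b3/s1 MISS; vc=[]
#1 0x25→b9/s1 MISS; vc=[3]
#2 0x24→b9/s1 L1-HIT; vc=[3]
#3 0x24→b9/s1 L1-HIT; vc=[3]
#4 0xc→b3/s1 VC-HIT; vc=[9]
#5 0xe→b3/s1 L1-HIT; vc=[9]
#6 0xd→b3/s1 L1-HIT; vc=[9]
#7 0xd→b3/s1 L1-HIT; vc=[9]
#8 0xf→b3/s1 L1-HIT; vc=[9]
#9 0x17→b5/s1 MISS; vc=[9,3]
#10 0xd→b3/s1 VC-HIT; vc=[9,5]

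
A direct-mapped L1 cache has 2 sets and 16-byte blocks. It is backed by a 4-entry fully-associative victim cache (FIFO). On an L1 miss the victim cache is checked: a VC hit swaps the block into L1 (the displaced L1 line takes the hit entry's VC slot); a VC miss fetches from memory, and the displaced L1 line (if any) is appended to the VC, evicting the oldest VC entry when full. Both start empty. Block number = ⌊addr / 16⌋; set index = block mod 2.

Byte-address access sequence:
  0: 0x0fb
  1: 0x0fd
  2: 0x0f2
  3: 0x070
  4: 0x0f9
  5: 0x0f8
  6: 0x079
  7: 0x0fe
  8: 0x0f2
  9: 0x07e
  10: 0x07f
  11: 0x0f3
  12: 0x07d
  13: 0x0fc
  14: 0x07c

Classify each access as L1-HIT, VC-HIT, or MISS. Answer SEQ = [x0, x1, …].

SEQ = [MISS, L1-HIT, L1-HIT, MISS, VC-HIT, L1-HIT, VC-HIT, VC-HIT, L1-HIT, VC-HIT, L1-HIT, VC-HIT, VC-HIT, VC-HIT, VC-HIT]

  [0] addr=0xfb blk=15 s=1: MISS | VC []
  [1] addr=0xfd blk=15 s=1: L1-HIT | VC []
  [2] addr=0xf2 blk=15 s=1: L1-HIT | VC []
  [3] addr=0x70 blk=7 s=1: MISS | VC [15]
  [4] addr=0xf9 blk=15 s=1: VC-HIT | VC [7]
  [5] addr=0xf8 blk=15 s=1: L1-HIT | VC [7]
  [6] addr=0x79 blk=7 s=1: VC-HIT | VC [15]
  [7] addr=0xfe blk=15 s=1: VC-HIT | VC [7]
  [8] addr=0xf2 blk=15 s=1: L1-HIT | VC [7]
  [9] addr=0x7e blk=7 s=1: VC-HIT | VC [15]
  [10] addr=0x7f blk=7 s=1: L1-HIT | VC [15]
  [11] addr=0xf3 blk=15 s=1: VC-HIT | VC [7]
  [12] addr=0x7d blk=7 s=1: VC-HIT | VC [15]
  [13] addr=0xfc blk=15 s=1: VC-HIT | VC [7]
  [14] addr=0x7c blk=7 s=1: VC-HIT | VC [15]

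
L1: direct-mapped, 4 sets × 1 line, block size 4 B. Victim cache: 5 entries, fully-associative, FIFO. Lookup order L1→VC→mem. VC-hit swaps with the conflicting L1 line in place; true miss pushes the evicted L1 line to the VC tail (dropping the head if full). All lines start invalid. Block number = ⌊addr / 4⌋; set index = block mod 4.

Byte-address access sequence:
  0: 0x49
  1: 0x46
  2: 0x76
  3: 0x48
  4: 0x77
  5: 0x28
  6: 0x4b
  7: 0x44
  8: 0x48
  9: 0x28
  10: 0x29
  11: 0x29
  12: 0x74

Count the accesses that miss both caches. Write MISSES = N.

0: 0x49 (blk 18, set 2) → MISS  vc=[]
1: 0x46 (blk 17, set 1) → MISS  vc=[]
2: 0x76 (blk 29, set 1) → MISS  vc=[17]
3: 0x48 (blk 18, set 2) → L1-HIT  vc=[17]
4: 0x77 (blk 29, set 1) → L1-HIT  vc=[17]
5: 0x28 (blk 10, set 2) → MISS  vc=[17, 18]
6: 0x4b (blk 18, set 2) → VC-HIT  vc=[17, 10]
7: 0x44 (blk 17, set 1) → VC-HIT  vc=[29, 10]
8: 0x48 (blk 18, set 2) → L1-HIT  vc=[29, 10]
9: 0x28 (blk 10, set 2) → VC-HIT  vc=[29, 18]
10: 0x29 (blk 10, set 2) → L1-HIT  vc=[29, 18]
11: 0x29 (blk 10, set 2) → L1-HIT  vc=[29, 18]
12: 0x74 (blk 29, set 1) → VC-HIT  vc=[17, 18]

MISSES = 4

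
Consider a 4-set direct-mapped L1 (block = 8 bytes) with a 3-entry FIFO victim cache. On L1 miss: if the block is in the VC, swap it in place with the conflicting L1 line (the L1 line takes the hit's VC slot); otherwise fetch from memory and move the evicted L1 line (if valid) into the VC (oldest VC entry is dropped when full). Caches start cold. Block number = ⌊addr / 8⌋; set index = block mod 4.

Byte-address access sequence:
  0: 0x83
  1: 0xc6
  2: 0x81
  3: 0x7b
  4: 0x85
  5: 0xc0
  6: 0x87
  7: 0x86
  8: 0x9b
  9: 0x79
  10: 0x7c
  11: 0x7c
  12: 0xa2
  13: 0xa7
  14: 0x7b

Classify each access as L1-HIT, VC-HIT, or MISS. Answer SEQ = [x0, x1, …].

#0 0x83→b16/s0 MISS; vc=[]
#1 0xc6→b24/s0 MISS; vc=[16]
#2 0x81→b16/s0 VC-HIT; vc=[24]
#3 0x7b→b15/s3 MISS; vc=[24]
#4 0x85→b16/s0 L1-HIT; vc=[24]
#5 0xc0→b24/s0 VC-HIT; vc=[16]
#6 0x87→b16/s0 VC-HIT; vc=[24]
#7 0x86→b16/s0 L1-HIT; vc=[24]
#8 0x9b→b19/s3 MISS; vc=[24,15]
#9 0x79→b15/s3 VC-HIT; vc=[24,19]
#10 0x7c→b15/s3 L1-HIT; vc=[24,19]
#11 0x7c→b15/s3 L1-HIT; vc=[24,19]
#12 0xa2→b20/s0 MISS; vc=[24,19,16]
#13 0xa7→b20/s0 L1-HIT; vc=[24,19,16]
#14 0x7b→b15/s3 L1-HIT; vc=[24,19,16]

SEQ = [MISS, MISS, VC-HIT, MISS, L1-HIT, VC-HIT, VC-HIT, L1-HIT, MISS, VC-HIT, L1-HIT, L1-HIT, MISS, L1-HIT, L1-HIT]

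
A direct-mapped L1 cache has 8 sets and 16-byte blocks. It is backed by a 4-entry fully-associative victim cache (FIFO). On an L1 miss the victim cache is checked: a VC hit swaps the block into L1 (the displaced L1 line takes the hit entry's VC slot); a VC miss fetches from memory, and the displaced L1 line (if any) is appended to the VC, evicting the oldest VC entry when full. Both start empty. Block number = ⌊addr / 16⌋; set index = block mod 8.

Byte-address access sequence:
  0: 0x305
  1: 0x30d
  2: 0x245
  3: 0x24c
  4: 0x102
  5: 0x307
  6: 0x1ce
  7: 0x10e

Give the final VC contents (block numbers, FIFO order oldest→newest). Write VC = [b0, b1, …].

#0 0x305→b48/s0 MISS; vc=[]
#1 0x30d→b48/s0 L1-HIT; vc=[]
#2 0x245→b36/s4 MISS; vc=[]
#3 0x24c→b36/s4 L1-HIT; vc=[]
#4 0x102→b16/s0 MISS; vc=[48]
#5 0x307→b48/s0 VC-HIT; vc=[16]
#6 0x1ce→b28/s4 MISS; vc=[16,36]
#7 0x10e→b16/s0 VC-HIT; vc=[48,36]

VC = [48, 36]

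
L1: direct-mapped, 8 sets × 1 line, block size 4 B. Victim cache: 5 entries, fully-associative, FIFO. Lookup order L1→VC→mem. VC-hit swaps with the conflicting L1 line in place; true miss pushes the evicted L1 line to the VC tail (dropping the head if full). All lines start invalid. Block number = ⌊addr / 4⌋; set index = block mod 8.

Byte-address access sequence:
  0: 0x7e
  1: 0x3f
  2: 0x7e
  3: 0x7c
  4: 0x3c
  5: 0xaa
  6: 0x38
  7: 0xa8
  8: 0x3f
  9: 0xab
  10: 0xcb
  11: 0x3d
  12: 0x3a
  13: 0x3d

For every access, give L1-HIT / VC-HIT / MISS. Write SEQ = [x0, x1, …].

  [0] addr=0x7e blk=31 s=7: MISS | VC []
  [1] addr=0x3f blk=15 s=7: MISS | VC [31]
  [2] addr=0x7e blk=31 s=7: VC-HIT | VC [15]
  [3] addr=0x7c blk=31 s=7: L1-HIT | VC [15]
  [4] addr=0x3c blk=15 s=7: VC-HIT | VC [31]
  [5] addr=0xaa blk=42 s=2: MISS | VC [31]
  [6] addr=0x38 blk=14 s=6: MISS | VC [31]
  [7] addr=0xa8 blk=42 s=2: L1-HIT | VC [31]
  [8] addr=0x3f blk=15 s=7: L1-HIT | VC [31]
  [9] addr=0xab blk=42 s=2: L1-HIT | VC [31]
  [10] addr=0xcb blk=50 s=2: MISS | VC [31, 42]
  [11] addr=0x3d blk=15 s=7: L1-HIT | VC [31, 42]
  [12] addr=0x3a blk=14 s=6: L1-HIT | VC [31, 42]
  [13] addr=0x3d blk=15 s=7: L1-HIT | VC [31, 42]

SEQ = [MISS, MISS, VC-HIT, L1-HIT, VC-HIT, MISS, MISS, L1-HIT, L1-HIT, L1-HIT, MISS, L1-HIT, L1-HIT, L1-HIT]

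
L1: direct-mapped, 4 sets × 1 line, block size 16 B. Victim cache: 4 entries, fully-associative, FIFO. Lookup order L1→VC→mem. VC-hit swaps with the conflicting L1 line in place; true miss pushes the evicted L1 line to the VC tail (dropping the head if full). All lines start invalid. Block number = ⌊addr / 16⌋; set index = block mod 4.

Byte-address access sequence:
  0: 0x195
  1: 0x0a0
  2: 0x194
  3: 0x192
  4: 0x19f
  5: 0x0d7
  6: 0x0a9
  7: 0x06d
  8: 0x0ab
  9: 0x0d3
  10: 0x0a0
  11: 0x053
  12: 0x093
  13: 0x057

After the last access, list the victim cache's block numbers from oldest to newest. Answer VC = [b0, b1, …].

VC = [25, 6, 13, 9]

  [0] addr=0x195 blk=25 s=1: MISS | VC []
  [1] addr=0xa0 blk=10 s=2: MISS | VC []
  [2] addr=0x194 blk=25 s=1: L1-HIT | VC []
  [3] addr=0x192 blk=25 s=1: L1-HIT | VC []
  [4] addr=0x19f blk=25 s=1: L1-HIT | VC []
  [5] addr=0xd7 blk=13 s=1: MISS | VC [25]
  [6] addr=0xa9 blk=10 s=2: L1-HIT | VC [25]
  [7] addr=0x6d blk=6 s=2: MISS | VC [25, 10]
  [8] addr=0xab blk=10 s=2: VC-HIT | VC [25, 6]
  [9] addr=0xd3 blk=13 s=1: L1-HIT | VC [25, 6]
  [10] addr=0xa0 blk=10 s=2: L1-HIT | VC [25, 6]
  [11] addr=0x53 blk=5 s=1: MISS | VC [25, 6, 13]
  [12] addr=0x93 blk=9 s=1: MISS | VC [25, 6, 13, 5]
  [13] addr=0x57 blk=5 s=1: VC-HIT | VC [25, 6, 13, 9]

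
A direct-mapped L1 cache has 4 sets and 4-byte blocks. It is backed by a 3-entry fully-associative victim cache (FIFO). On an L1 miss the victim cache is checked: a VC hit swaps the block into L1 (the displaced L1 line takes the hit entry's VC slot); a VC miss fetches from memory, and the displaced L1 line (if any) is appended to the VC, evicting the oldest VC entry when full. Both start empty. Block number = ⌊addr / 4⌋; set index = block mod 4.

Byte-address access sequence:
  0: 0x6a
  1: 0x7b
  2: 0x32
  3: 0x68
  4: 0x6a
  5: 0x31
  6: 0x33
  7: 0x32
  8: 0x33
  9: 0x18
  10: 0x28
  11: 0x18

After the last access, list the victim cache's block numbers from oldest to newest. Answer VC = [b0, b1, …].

#0 0x6a→b26/s2 MISS; vc=[]
#1 0x7b→b30/s2 MISS; vc=[26]
#2 0x32→b12/s0 MISS; vc=[26]
#3 0x68→b26/s2 VC-HIT; vc=[30]
#4 0x6a→b26/s2 L1-HIT; vc=[30]
#5 0x31→b12/s0 L1-HIT; vc=[30]
#6 0x33→b12/s0 L1-HIT; vc=[30]
#7 0x32→b12/s0 L1-HIT; vc=[30]
#8 0x33→b12/s0 L1-HIT; vc=[30]
#9 0x18→b6/s2 MISS; vc=[30,26]
#10 0x28→b10/s2 MISS; vc=[30,26,6]
#11 0x18→b6/s2 VC-HIT; vc=[30,26,10]

VC = [30, 26, 10]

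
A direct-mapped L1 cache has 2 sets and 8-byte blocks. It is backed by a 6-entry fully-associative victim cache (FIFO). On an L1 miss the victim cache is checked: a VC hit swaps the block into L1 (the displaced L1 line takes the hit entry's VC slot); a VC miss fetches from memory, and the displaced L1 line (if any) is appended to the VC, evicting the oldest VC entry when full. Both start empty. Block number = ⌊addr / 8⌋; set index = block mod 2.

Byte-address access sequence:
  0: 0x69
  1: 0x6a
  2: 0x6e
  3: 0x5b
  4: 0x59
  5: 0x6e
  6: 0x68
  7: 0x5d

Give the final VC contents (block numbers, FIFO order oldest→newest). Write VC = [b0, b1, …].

VC = [13]

0: 0x69 (blk 13, set 1) → MISS  vc=[]
1: 0x6a (blk 13, set 1) → L1-HIT  vc=[]
2: 0x6e (blk 13, set 1) → L1-HIT  vc=[]
3: 0x5b (blk 11, set 1) → MISS  vc=[13]
4: 0x59 (blk 11, set 1) → L1-HIT  vc=[13]
5: 0x6e (blk 13, set 1) → VC-HIT  vc=[11]
6: 0x68 (blk 13, set 1) → L1-HIT  vc=[11]
7: 0x5d (blk 11, set 1) → VC-HIT  vc=[13]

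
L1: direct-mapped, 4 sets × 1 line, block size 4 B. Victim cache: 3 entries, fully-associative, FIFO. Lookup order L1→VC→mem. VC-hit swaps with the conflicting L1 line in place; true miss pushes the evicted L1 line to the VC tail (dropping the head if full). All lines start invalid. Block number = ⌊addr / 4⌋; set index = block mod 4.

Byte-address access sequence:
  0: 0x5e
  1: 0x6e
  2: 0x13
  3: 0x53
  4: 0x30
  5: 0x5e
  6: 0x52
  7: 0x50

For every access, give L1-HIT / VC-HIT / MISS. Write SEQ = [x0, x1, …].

#0 0x5e→b23/s3 MISS; vc=[]
#1 0x6e→b27/s3 MISS; vc=[23]
#2 0x13→b4/s0 MISS; vc=[23]
#3 0x53→b20/s0 MISS; vc=[23,4]
#4 0x30→b12/s0 MISS; vc=[23,4,20]
#5 0x5e→b23/s3 VC-HIT; vc=[27,4,20]
#6 0x52→b20/s0 VC-HIT; vc=[27,4,12]
#7 0x50→b20/s0 L1-HIT; vc=[27,4,12]

SEQ = [MISS, MISS, MISS, MISS, MISS, VC-HIT, VC-HIT, L1-HIT]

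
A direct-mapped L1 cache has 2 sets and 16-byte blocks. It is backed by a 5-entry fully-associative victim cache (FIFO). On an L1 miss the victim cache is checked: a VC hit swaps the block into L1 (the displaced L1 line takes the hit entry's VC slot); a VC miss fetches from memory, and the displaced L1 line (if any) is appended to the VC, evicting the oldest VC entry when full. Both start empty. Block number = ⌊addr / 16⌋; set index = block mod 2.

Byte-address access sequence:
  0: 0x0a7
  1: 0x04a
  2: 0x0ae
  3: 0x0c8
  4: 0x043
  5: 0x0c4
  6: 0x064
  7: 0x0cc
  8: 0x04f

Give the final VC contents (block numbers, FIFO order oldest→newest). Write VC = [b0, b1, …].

#0 0xa7→b10/s0 MISS; vc=[]
#1 0x4a→b4/s0 MISS; vc=[10]
#2 0xae→b10/s0 VC-HIT; vc=[4]
#3 0xc8→b12/s0 MISS; vc=[4,10]
#4 0x43→b4/s0 VC-HIT; vc=[12,10]
#5 0xc4→b12/s0 VC-HIT; vc=[4,10]
#6 0x64→b6/s0 MISS; vc=[4,10,12]
#7 0xcc→b12/s0 VC-HIT; vc=[4,10,6]
#8 0x4f→b4/s0 VC-HIT; vc=[12,10,6]

VC = [12, 10, 6]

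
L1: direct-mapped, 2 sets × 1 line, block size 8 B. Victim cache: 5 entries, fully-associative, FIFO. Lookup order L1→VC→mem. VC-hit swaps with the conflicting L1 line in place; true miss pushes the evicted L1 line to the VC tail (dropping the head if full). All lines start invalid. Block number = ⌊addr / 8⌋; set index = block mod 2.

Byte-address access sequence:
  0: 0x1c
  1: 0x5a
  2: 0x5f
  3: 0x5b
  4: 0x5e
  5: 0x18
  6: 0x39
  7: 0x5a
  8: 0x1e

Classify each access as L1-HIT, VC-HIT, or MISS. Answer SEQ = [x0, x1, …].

SEQ = [MISS, MISS, L1-HIT, L1-HIT, L1-HIT, VC-HIT, MISS, VC-HIT, VC-HIT]

0: 0x1c (blk 3, set 1) → MISS  vc=[]
1: 0x5a (blk 11, set 1) → MISS  vc=[3]
2: 0x5f (blk 11, set 1) → L1-HIT  vc=[3]
3: 0x5b (blk 11, set 1) → L1-HIT  vc=[3]
4: 0x5e (blk 11, set 1) → L1-HIT  vc=[3]
5: 0x18 (blk 3, set 1) → VC-HIT  vc=[11]
6: 0x39 (blk 7, set 1) → MISS  vc=[11, 3]
7: 0x5a (blk 11, set 1) → VC-HIT  vc=[7, 3]
8: 0x1e (blk 3, set 1) → VC-HIT  vc=[7, 11]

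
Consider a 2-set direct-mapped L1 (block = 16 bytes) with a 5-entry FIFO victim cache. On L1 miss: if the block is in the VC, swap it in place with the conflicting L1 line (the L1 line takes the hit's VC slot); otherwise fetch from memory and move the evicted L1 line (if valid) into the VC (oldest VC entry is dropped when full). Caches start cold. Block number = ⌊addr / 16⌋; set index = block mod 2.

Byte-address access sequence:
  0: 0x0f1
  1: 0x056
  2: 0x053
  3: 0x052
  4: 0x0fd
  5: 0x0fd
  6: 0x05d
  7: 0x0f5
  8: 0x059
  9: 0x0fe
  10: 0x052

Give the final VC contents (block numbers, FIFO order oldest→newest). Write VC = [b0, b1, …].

VC = [15]

0: 0xf1 (blk 15, set 1) → MISS  vc=[]
1: 0x56 (blk 5, set 1) → MISS  vc=[15]
2: 0x53 (blk 5, set 1) → L1-HIT  vc=[15]
3: 0x52 (blk 5, set 1) → L1-HIT  vc=[15]
4: 0xfd (blk 15, set 1) → VC-HIT  vc=[5]
5: 0xfd (blk 15, set 1) → L1-HIT  vc=[5]
6: 0x5d (blk 5, set 1) → VC-HIT  vc=[15]
7: 0xf5 (blk 15, set 1) → VC-HIT  vc=[5]
8: 0x59 (blk 5, set 1) → VC-HIT  vc=[15]
9: 0xfe (blk 15, set 1) → VC-HIT  vc=[5]
10: 0x52 (blk 5, set 1) → VC-HIT  vc=[15]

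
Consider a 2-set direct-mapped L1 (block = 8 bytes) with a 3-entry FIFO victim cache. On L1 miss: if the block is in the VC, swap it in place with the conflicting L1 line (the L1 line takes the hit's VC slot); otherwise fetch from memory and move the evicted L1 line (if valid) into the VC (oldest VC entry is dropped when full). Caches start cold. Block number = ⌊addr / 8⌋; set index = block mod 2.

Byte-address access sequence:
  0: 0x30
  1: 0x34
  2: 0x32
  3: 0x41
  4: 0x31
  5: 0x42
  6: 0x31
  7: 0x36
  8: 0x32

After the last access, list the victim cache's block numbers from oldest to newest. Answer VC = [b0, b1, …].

VC = [8]

#0 0x30→b6/s0 MISS; vc=[]
#1 0x34→b6/s0 L1-HIT; vc=[]
#2 0x32→b6/s0 L1-HIT; vc=[]
#3 0x41→b8/s0 MISS; vc=[6]
#4 0x31→b6/s0 VC-HIT; vc=[8]
#5 0x42→b8/s0 VC-HIT; vc=[6]
#6 0x31→b6/s0 VC-HIT; vc=[8]
#7 0x36→b6/s0 L1-HIT; vc=[8]
#8 0x32→b6/s0 L1-HIT; vc=[8]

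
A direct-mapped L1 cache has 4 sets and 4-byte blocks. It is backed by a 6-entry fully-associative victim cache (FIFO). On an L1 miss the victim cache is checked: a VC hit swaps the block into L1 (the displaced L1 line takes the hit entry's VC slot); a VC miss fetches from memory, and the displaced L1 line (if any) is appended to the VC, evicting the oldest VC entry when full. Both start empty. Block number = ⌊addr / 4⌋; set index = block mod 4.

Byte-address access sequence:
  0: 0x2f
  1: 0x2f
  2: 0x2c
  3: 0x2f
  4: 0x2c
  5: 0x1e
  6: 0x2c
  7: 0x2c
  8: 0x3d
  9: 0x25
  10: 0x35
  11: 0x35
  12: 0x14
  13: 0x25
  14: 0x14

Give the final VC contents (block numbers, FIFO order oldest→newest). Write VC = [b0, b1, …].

VC = [7, 11, 9, 13]

#0 0x2f→b11/s3 MISS; vc=[]
#1 0x2f→b11/s3 L1-HIT; vc=[]
#2 0x2c→b11/s3 L1-HIT; vc=[]
#3 0x2f→b11/s3 L1-HIT; vc=[]
#4 0x2c→b11/s3 L1-HIT; vc=[]
#5 0x1e→b7/s3 MISS; vc=[11]
#6 0x2c→b11/s3 VC-HIT; vc=[7]
#7 0x2c→b11/s3 L1-HIT; vc=[7]
#8 0x3d→b15/s3 MISS; vc=[7,11]
#9 0x25→b9/s1 MISS; vc=[7,11]
#10 0x35→b13/s1 MISS; vc=[7,11,9]
#11 0x35→b13/s1 L1-HIT; vc=[7,11,9]
#12 0x14→b5/s1 MISS; vc=[7,11,9,13]
#13 0x25→b9/s1 VC-HIT; vc=[7,11,5,13]
#14 0x14→b5/s1 VC-HIT; vc=[7,11,9,13]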